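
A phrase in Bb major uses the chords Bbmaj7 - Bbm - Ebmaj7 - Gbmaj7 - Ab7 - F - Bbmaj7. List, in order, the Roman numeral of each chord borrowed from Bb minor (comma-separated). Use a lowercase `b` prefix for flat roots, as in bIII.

i, bVImaj7, bVII7

Bb major has the diatonic set Bb, Cm, Dm, Eb, F, Gm, Adim. Bbmaj7, Ebmaj7 and F all belong to that set. Bbm (Bb–Db–F) is not: scale degree 1 in Bb major carries Bb (I). In Bb minor the chord on that degree is Bbm, so here it functions as i, borrowed from the parallel minor. Gbmaj7 (Gb–Bb–Db–F) is not: scale degree 6 in Bb major carries Gm (vi). In Bb minor the chord on that degree is Gbmaj7, so here it functions as bVImaj7, borrowed from the parallel minor. But Ab7 (Ab–C–Eb–Gb) is foreign: the diatonic vii° on degree 7 is Adim, whereas Ab7 comes from Bb minor. It is labeled bVII7.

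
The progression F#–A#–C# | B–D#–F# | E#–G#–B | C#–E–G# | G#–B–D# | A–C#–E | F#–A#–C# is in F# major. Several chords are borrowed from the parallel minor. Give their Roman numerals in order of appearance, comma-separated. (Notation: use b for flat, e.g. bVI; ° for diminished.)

F# major has the diatonic set F#, G#m, A#m, B, C#, D#m, E#dim. F#–A#–C# = F#, B–D#–F# = B, E#–G#–B = E#dim and G#–B–D# = G#m all belong to that set. But C#–E–G# is foreign: the diatonic V on degree 5 is C#, whereas C#m comes from F# minor. It is labeled v. A–C#–E doesn't fit — on degree 3 F# major would have A#m (iii). A is the degree-3 chord of F# minor, so it is the borrowed bIII.

v, bIII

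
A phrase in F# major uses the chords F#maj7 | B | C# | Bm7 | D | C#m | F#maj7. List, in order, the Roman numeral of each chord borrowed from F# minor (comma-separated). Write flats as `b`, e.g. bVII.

F# major has the diatonic set F#, G#m, A#m, B, C#, D#m, E#dim. F#maj7, B and C# are all diatonic. Bm7 (B–D–F#–A) doesn't fit — on degree 4 F# major would have B (IV). Bm7 is the degree-4 chord of F# minor, so it is the borrowed iv7. D (D–F#–A) is not: scale degree 6 in F# major carries D#m (vi). In F# minor the chord on that degree is D, so here it functions as bVI, borrowed from the parallel minor. C#m (C#–E–G#) is not: scale degree 5 in F# major carries C# (V). In F# minor the chord on that degree is C#m, so here it functions as v, borrowed from the parallel minor.

iv7, bVI, v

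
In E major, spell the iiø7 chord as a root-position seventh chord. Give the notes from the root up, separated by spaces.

F# A C E

iiø7 is built on scale degree 2, which is F# in both E major and its parallel. In E minor the chord on F# is F#–A–C–E.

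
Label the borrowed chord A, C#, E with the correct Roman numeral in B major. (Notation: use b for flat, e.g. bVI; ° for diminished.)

bVII

The root A is the lowered 7th scale degree — diatonically B major has A# there. A–C#–E is a major chord — the form found in B minor, not the diatonic vii° (A#dim). Borrowed into B major it is written bVII.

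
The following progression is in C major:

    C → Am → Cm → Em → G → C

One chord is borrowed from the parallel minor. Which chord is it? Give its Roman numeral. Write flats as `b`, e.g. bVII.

i

The diatonic triads in C major are C, Dm, Em, F, G, Am, Bdim. C, Am, Em and G are all diatonic. Cm (C–Eb–G) doesn't fit — on degree 1 C major would have C (I). Cm is the degree-1 chord of C minor, so it is the borrowed i.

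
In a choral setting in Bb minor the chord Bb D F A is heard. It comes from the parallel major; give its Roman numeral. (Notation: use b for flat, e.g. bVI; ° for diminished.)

Imaj7

Bb is scale degree 1 in Bb minor. Bb–D–F–A is a major-seventh chord — the form found in Bb major, not the diatonic i (Bbm). Borrowed into Bb minor it is written Imaj7.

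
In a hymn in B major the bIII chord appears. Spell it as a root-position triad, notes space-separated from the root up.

The root of bIII is the lowered 3rd degree: D# becomes D. In B minor the chord on D is D–F#–A.

D F# A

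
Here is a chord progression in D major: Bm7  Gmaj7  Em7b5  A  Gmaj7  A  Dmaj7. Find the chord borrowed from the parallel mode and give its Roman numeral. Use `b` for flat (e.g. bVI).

iiø7

The diatonic triads in D major are D, Em, F#m, G, A, Bm, C#dim. Bm7, Gmaj7, A and Dmaj7 are all diatonic. Em7b5 (E–G–Bb–D) doesn't fit — on degree 2 D major would have Em (ii). Em7b5 is the degree-2 chord of D minor, so it is the borrowed iiø7.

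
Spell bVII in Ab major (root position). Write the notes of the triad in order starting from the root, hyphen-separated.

The root of bVII is the lowered 7th degree: G becomes Gb. In Ab minor the chord on Gb is Gb–Bb–Db.

Gb-Bb-Db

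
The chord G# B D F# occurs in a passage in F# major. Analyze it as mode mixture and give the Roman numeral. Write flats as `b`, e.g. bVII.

iiø7

The root G# is the diatonic 2nd degree of F# major; the borrowing shows in the chord quality. Diatonically F# major has G#m (ii) on that degree; G#–B–D–F# is instead the half-diminished-seventh chord native to F# minor, so it takes the label iiø7.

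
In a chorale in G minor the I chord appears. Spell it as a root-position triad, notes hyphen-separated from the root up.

G-B-D

The root, G, is scale degree 1 — the same note in G minor and G major; only the chord quality changes. Building the major chord from the parallel major on G: G–B–D.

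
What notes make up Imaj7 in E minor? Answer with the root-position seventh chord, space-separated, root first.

E G# B D#

The root, E, is scale degree 1 — the same note in E minor and E major; only the chord quality changes. Stacking thirds in E major on E gives E–G#–B–D#.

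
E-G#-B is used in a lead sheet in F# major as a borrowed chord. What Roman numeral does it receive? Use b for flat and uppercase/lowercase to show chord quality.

bVII

The root E is the lowered 7th scale degree — diatonically F# major has E# there. Diatonically F# major has E#dim (vii°) on that degree; E–G#–B is instead the major chord native to F# minor, so it takes the label bVII.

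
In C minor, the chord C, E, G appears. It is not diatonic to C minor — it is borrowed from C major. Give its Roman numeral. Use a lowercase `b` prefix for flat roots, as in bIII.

C is scale degree 1 in C minor. Diatonically C minor has Cm (i) on that degree; C–E–G is instead the major chord native to C major, so it takes the label I.

I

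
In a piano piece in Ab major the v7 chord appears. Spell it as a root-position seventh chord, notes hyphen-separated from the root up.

The root, Eb, is scale degree 5 — the same note in Ab major and Ab minor; only the chord quality changes. Building the minor-seventh chord from the parallel minor on Eb: Eb–Gb–Bb–Db.

Eb-Gb-Bb-Db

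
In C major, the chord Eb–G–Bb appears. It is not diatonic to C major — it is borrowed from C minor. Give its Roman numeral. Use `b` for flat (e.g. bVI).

In C major scale degree 3 is E; Eb is its lowered form, from C minor. Eb–G–Bb is a major chord — the form found in C minor, not the diatonic iii (Em). Borrowed into C major it is written bIII.

bIII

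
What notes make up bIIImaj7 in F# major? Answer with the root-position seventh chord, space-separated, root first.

A C# E G#

bIIImaj7 is built on the lowered scale degree 3. In F# major degree 3 is A#; lowered it becomes A. In F# minor the chord on A is A–C#–E–G#.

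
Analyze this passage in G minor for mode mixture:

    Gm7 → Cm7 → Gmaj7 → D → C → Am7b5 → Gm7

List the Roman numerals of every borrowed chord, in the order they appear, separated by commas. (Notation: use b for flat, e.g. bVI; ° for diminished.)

Imaj7, IV

In G minor (with V from harmonic minor) the diatonic chords are Gm, Adim, Bb, Cm, D, Eb, F. Gm7, Cm7, D and Am7b5 all belong to that set. Gmaj7 (G–B–D–F#) is not: scale degree 1 in G minor carries Gm (i). In G major the chord on that degree is Gmaj7, so here it functions as Imaj7, borrowed from the parallel major. C (C–E–G) doesn't fit — on degree 4 G minor would have Cm (iv). C is the degree-4 chord of G major, so it is the borrowed IV.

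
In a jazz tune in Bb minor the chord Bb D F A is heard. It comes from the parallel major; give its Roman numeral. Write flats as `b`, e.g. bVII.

The root Bb is the diatonic 1st degree of Bb minor; the borrowing shows in the chord quality. Diatonically Bb minor has Bbm (i) on that degree; Bb–D–F–A is instead the major-seventh chord native to Bb major, so it takes the label Imaj7.

Imaj7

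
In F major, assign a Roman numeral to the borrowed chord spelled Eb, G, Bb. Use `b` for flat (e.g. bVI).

bVII

The root Eb is the lowered 7th scale degree — diatonically F major has E there. Diatonically F major has Edim (vii°) on that degree; Eb–G–Bb is instead the major chord native to F minor, so it takes the label bVII.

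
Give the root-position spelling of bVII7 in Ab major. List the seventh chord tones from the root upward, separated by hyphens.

Gb-Bb-Db-Fb

bVII7 is built on the lowered scale degree 7. In Ab major degree 7 is G; lowered it becomes Gb. In Ab minor the chord on Gb is Gb–Bb–Db–Fb.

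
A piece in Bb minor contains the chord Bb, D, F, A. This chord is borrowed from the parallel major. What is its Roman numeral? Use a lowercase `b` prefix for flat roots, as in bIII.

The root Bb is the diatonic 1st degree of Bb minor; the borrowing shows in the chord quality. The diatonic chord on degree 1 would be Bbm (i), but Bb–D–F–A is the major-seventh chord from Bb major. As a borrowed chord it is labeled Imaj7.

Imaj7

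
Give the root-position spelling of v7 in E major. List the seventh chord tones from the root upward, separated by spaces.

v7 is built on scale degree 5, which is B in both E major and its parallel. Stacking thirds in E minor on B gives B–D–F#–A.

B D F# A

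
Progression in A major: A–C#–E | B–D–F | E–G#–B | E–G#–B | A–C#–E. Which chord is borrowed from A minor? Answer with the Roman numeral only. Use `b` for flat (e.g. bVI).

ii°

A major has the diatonic set A, Bm, C#m, D, E, F#m, G#dim. A–C#–E = A and E–G#–B = E both belong to that set. But B–D–F is foreign: the diatonic ii on degree 2 is Bm, whereas Bdim comes from A minor. It is labeled ii°.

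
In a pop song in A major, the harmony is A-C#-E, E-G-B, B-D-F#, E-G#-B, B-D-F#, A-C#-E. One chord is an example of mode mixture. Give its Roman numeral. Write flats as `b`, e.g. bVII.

A major has the diatonic set A, Bm, C#m, D, E, F#m, G#dim. A–C#–E = A, B–D–F# = Bm and E–G#–B = E are all diatonic. But E–G–B is foreign: the diatonic V on degree 5 is E, whereas Em comes from A minor. It is labeled v.

v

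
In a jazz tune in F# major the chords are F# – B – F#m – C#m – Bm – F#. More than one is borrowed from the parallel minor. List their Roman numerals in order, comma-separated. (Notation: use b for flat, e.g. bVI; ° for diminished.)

i, v, iv

F# major has the diatonic set F#, G#m, A#m, B, C#, D#m, E#dim. F# and B are both diatonic. F#m (F#–A–C#) is not: scale degree 1 in F# major carries F# (I). In F# minor the chord on that degree is F#m, so here it functions as i, borrowed from the parallel minor. But C#m (C#–E–G#) is foreign: the diatonic V on degree 5 is C#, whereas C#m comes from F# minor. It is labeled v. But Bm (B–D–F#) is foreign: the diatonic IV on degree 4 is B, whereas Bm comes from F# minor. It is labeled iv.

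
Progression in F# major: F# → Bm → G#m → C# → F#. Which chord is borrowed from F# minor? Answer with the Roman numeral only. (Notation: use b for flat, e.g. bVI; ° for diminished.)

iv

F# major has the diatonic set F#, G#m, A#m, B, C#, D#m, E#dim. F#, G#m and C# are all diatonic. But Bm (B–D–F#) is foreign: the diatonic IV on degree 4 is B, whereas Bm comes from F# minor. It is labeled iv.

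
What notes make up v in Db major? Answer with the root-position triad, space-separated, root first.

Ab Cb Eb

v is built on scale degree 5, which is Ab in both Db major and its parallel. Building the minor chord from the parallel minor on Ab: Ab–Cb–Eb.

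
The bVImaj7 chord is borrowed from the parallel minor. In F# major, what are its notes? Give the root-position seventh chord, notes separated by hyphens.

D-F#-A-C#

bVImaj7 is built on the lowered scale degree 6. In F# major degree 6 is D#; lowered it becomes D. Stacking thirds in F# minor on D gives D–F#–A–C#.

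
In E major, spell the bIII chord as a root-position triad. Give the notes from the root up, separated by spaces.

bIII is built on the lowered scale degree 3. In E major degree 3 is G#; lowered it becomes G. In E minor the chord on G is G–B–D.

G B D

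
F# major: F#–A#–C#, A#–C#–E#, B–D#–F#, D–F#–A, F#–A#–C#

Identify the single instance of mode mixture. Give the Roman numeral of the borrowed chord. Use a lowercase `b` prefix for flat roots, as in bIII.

The diatonic triads in F# major are F#, G#m, A#m, B, C#, D#m, E#dim. F#–A#–C# = F#, A#–C#–E# = A#m and B–D#–F# = B all belong to that set. D–F#–A doesn't fit — on degree 6 F# major would have D#m (vi). D is the degree-6 chord of F# minor, so it is the borrowed bVI.

bVI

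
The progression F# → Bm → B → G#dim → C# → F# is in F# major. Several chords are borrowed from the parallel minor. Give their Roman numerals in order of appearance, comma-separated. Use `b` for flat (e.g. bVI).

iv, ii°

In F# major the diatonic chords are F#, G#m, A#m, B, C#, D#m, E#dim. Of the given chords, F#, B and C# are diatonic. But Bm (B–D–F#) is foreign: the diatonic IV on degree 4 is B, whereas Bm comes from F# minor. It is labeled iv. G#dim (G#–B–D) doesn't fit — on degree 2 F# major would have G#m (ii). G#dim is the degree-2 chord of F# minor, so it is the borrowed ii°.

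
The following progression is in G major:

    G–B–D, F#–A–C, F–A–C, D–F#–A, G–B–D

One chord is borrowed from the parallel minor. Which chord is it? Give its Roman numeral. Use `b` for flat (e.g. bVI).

bVII

In G major the diatonic chords are G, Am, Bm, C, D, Em, F#dim. G–B–D = G, F#–A–C = F#dim and D–F#–A = D are all diatonic. F–A–C doesn't fit — on degree 7 G major would have F#dim (vii°). F is the degree-7 chord of G minor, so it is the borrowed bVII.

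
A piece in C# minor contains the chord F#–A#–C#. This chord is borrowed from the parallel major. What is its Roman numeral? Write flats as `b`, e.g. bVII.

IV

F# is scale degree 4 in C# minor. The diatonic chord on degree 4 would be F#m (iv), but F#–A#–C# is the major chord from C# major. As a borrowed chord it is labeled IV.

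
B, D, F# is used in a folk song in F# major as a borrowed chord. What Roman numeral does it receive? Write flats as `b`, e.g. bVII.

iv

The root B is the diatonic 4th degree of F# major; the borrowing shows in the chord quality. Diatonically F# major has B (IV) on that degree; B–D–F# is instead the minor chord native to F# minor, so it takes the label iv.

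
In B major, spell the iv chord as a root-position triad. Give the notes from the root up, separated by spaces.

E G B

iv is built on scale degree 4, which is E in both B major and its parallel. Building the minor chord from the parallel minor on E: E–G–B.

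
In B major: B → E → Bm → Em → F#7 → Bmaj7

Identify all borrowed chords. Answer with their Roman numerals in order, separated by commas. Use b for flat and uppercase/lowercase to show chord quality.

i, iv

B major has the diatonic set B, C#m, D#m, E, F#, G#m, A#dim. B, E, F#7 and Bmaj7 are all diatonic. Bm (B–D–F#) doesn't fit — on degree 1 B major would have B (I). Bm is the degree-1 chord of B minor, so it is the borrowed i. But Em (E–G–B) is foreign: the diatonic IV on degree 4 is E, whereas Em comes from B minor. It is labeled iv.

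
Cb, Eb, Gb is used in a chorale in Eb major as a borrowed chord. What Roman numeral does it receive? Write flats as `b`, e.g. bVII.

Cb is the lowered form of scale degree 6 in Eb major (the diatonic degree 6 is C). The diatonic chord on degree 6 would be Cm (vi), but Cb–Eb–Gb is the major chord from Eb minor. As a borrowed chord it is labeled bVI.

bVI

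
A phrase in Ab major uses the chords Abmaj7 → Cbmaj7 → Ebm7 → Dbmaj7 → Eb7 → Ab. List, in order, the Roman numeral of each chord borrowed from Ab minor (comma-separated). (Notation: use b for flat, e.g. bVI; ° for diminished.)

Ab major has the diatonic set Ab, Bbm, Cm, Db, Eb, Fm, Gdim. Abmaj7, Dbmaj7, Eb7 and Ab are all diatonic. But Cbmaj7 (Cb–Eb–Gb–Bb) is foreign: the diatonic iii on degree 3 is Cm, whereas Cbmaj7 comes from Ab minor. It is labeled bIIImaj7. But Ebm7 (Eb–Gb–Bb–Db) is foreign: the diatonic V on degree 5 is Eb, whereas Ebm7 comes from Ab minor. It is labeled v7.

bIIImaj7, v7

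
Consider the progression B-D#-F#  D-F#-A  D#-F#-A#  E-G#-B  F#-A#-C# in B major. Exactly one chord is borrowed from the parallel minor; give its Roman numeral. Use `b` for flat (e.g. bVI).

B major has the diatonic set B, C#m, D#m, E, F#, G#m, A#dim. B–D#–F# = B, D#–F#–A# = D#m, E–G#–B = E and F#–A#–C# = F# are all diatonic. D–F#–A doesn't fit — on degree 3 B major would have D#m (iii). D is the degree-3 chord of B minor, so it is the borrowed bIII.

bIII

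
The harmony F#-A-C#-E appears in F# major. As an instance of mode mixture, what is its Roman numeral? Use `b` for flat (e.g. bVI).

F# is scale degree 1 in F# major. Diatonically F# major has F# (I) on that degree; F#–A–C#–E is instead the minor-seventh chord native to F# minor, so it takes the label i7.

i7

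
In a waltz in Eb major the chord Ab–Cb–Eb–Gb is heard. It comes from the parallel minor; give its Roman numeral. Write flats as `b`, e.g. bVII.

iv7

Ab is scale degree 4 in Eb major. Ab–Cb–Eb–Gb is a minor-seventh chord — the form found in Eb minor, not the diatonic IV (Ab). Borrowed into Eb major it is written iv7.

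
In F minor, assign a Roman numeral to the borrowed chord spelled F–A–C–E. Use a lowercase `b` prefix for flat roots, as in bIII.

Imaj7

F is scale degree 1 in F minor. F–A–C–E is a major-seventh chord — the form found in F major, not the diatonic i (Fm). Borrowed into F minor it is written Imaj7.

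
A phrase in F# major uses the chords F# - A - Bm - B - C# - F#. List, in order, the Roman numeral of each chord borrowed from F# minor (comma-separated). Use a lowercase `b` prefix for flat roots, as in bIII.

bIII, iv

The diatonic triads in F# major are F#, G#m, A#m, B, C#, D#m, E#dim. F#, B and C# are all diatonic. But A (A–C#–E) is foreign: the diatonic iii on degree 3 is A#m, whereas A comes from F# minor. It is labeled bIII. Bm (B–D–F#) doesn't fit — on degree 4 F# major would have B (IV). Bm is the degree-4 chord of F# minor, so it is the borrowed iv.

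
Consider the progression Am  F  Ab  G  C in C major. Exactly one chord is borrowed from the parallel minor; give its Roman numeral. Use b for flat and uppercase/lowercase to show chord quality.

bVI

In C major the diatonic chords are C, Dm, Em, F, G, Am, Bdim. Am, F, G and C are all diatonic. But Ab (Ab–C–Eb) is foreign: the diatonic vi on degree 6 is Am, whereas Ab comes from C minor. It is labeled bVI.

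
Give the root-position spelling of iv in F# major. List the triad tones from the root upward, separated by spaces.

B D F#

The root, B, is scale degree 4 — the same note in F# major and F# minor; only the chord quality changes. Building the minor chord from the parallel minor on B: B–D–F#.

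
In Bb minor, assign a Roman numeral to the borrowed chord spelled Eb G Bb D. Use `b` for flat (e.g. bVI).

IVmaj7

The root Eb is the diatonic 4th degree of Bb minor; the borrowing shows in the chord quality. Diatonically Bb minor has Ebm (iv) on that degree; Eb–G–Bb–D is instead the major-seventh chord native to Bb major, so it takes the label IVmaj7.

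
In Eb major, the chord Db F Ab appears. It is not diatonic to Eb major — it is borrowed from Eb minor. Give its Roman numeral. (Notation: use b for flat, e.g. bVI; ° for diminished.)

In Eb major scale degree 7 is D; Db is its lowered form, from Eb minor. The diatonic chord on degree 7 would be Ddim (vii°), but Db–F–Ab is the major chord from Eb minor. As a borrowed chord it is labeled bVII.

bVII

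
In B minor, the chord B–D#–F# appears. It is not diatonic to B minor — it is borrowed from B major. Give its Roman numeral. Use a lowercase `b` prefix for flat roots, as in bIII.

The root B is the diatonic 1st degree of B minor; the borrowing shows in the chord quality. Diatonically B minor has Bm (i) on that degree; B–D#–F# is instead the major chord native to B major, so it takes the label I.

I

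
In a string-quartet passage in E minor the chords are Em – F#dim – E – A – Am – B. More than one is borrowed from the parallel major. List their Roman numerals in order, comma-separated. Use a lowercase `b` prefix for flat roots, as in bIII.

In E minor (with V from harmonic minor) the diatonic chords are Em, F#dim, G, Am, B, C, D. Em, F#dim, Am and B all belong to that set. But E (E–G#–B) is foreign: the diatonic i on degree 1 is Em, whereas E comes from E major. It is labeled I. A (A–C#–E) is not: scale degree 4 in E minor carries Am (iv). In E major the chord on that degree is A, so here it functions as IV, borrowed from the parallel major.

I, IV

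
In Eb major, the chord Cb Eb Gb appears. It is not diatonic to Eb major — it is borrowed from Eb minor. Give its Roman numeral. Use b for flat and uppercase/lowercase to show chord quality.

In Eb major scale degree 6 is C; Cb is its lowered form, from Eb minor. Cb–Eb–Gb is a major chord — the form found in Eb minor, not the diatonic vi (Cm). Borrowed into Eb major it is written bVI.

bVI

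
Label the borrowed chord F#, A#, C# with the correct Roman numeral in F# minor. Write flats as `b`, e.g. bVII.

I

The root F# is the diatonic 1st degree of F# minor; the borrowing shows in the chord quality. Diatonically F# minor has F#m (i) on that degree; F#–A#–C# is instead the major chord native to F# major, so it takes the label I.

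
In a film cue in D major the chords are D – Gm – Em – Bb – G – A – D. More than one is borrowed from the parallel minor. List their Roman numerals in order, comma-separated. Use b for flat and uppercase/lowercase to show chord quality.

iv, bVI

D major has the diatonic set D, Em, F#m, G, A, Bm, C#dim. D, Em, G and A are all diatonic. Gm (G–Bb–D) doesn't fit — on degree 4 D major would have G (IV). Gm is the degree-4 chord of D minor, so it is the borrowed iv. But Bb (Bb–D–F) is foreign: the diatonic vi on degree 6 is Bm, whereas Bb comes from D minor. It is labeled bVI.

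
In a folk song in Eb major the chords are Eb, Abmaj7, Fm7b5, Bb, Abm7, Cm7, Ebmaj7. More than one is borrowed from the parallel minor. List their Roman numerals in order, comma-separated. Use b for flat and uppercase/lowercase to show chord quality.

iiø7, iv7

The diatonic triads in Eb major are Eb, Fm, Gm, Ab, Bb, Cm, Ddim. Eb, Abmaj7, Bb, Cm7 and Ebmaj7 are all diatonic. Fm7b5 (F–Ab–Cb–Eb) is not: scale degree 2 in Eb major carries Fm (ii). In Eb minor the chord on that degree is Fm7b5, so here it functions as iiø7, borrowed from the parallel minor. But Abm7 (Ab–Cb–Eb–Gb) is foreign: the diatonic IV on degree 4 is Ab, whereas Abm7 comes from Eb minor. It is labeled iv7.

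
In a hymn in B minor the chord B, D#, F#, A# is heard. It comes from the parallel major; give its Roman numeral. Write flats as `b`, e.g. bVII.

Imaj7

The root B is the diatonic 1st degree of B minor; the borrowing shows in the chord quality. The diatonic chord on degree 1 would be Bm (i), but B–D#–F#–A# is the major-seventh chord from B major. As a borrowed chord it is labeled Imaj7.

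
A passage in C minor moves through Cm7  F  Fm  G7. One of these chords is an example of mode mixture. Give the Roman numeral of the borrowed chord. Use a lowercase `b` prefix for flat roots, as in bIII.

IV

In C minor (with V from harmonic minor) the diatonic chords are Cm, Ddim, Eb, Fm, G, Ab, Bb. Cm7, Fm and G7 are all diatonic. F (F–A–C) doesn't fit — on degree 4 C minor would have Fm (iv). F is the degree-4 chord of C major, so it is the borrowed IV.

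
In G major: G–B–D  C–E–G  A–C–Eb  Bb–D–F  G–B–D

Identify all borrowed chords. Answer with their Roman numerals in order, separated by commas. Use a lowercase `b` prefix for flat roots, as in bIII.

In G major the diatonic chords are G, Am, Bm, C, D, Em, F#dim. G–B–D = G and C–E–G = C both belong to that set. But A–C–Eb is foreign: the diatonic ii on degree 2 is Am, whereas Adim comes from G minor. It is labeled ii°. Bb–D–F doesn't fit — on degree 3 G major would have Bm (iii). Bb is the degree-3 chord of G minor, so it is the borrowed bIII.

ii°, bIII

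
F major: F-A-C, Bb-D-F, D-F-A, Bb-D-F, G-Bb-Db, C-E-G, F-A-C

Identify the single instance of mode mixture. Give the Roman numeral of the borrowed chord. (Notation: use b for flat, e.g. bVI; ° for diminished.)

ii°

The diatonic triads in F major are F, Gm, Am, Bb, C, Dm, Edim. Of the given chords, F–A–C = F, Bb–D–F = Bb, D–F–A = Dm and C–E–G = C are diatonic. G–Bb–Db is not: scale degree 2 in F major carries Gm (ii). In F minor the chord on that degree is Gdim, so here it functions as ii°, borrowed from the parallel minor.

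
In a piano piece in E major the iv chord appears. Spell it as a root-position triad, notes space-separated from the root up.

A C E

The root, A, is scale degree 4 — the same note in E major and E minor; only the chord quality changes. Stacking thirds in E minor on A gives A–C–E.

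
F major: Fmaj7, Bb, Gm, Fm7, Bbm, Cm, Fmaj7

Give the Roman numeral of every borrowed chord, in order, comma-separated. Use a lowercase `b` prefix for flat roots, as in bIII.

i7, iv, v

The diatonic triads in F major are F, Gm, Am, Bb, C, Dm, Edim. Fmaj7, Bb and Gm all belong to that set. But Fm7 (F–Ab–C–Eb) is foreign: the diatonic I on degree 1 is F, whereas Fm7 comes from F minor. It is labeled i7. But Bbm (Bb–Db–F) is foreign: the diatonic IV on degree 4 is Bb, whereas Bbm comes from F minor. It is labeled iv. Cm (C–Eb–G) is not: scale degree 5 in F major carries C (V). In F minor the chord on that degree is Cm, so here it functions as v, borrowed from the parallel minor.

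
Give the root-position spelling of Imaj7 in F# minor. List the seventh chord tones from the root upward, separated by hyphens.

The root, F#, is scale degree 1 — the same note in F# minor and F# major; only the chord quality changes. In F# major the chord on F# is F#–A#–C#–E#.

F#-A#-C#-E#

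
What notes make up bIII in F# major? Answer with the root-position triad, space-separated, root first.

bIII is built on the lowered scale degree 3. In F# major degree 3 is A#; lowered it becomes A. Stacking thirds in F# minor on A gives A–C#–E.

A C# E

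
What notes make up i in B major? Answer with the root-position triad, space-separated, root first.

i is built on scale degree 1, which is B in both B major and its parallel. Building the minor chord from the parallel minor on B: B–D–F#.

B D F#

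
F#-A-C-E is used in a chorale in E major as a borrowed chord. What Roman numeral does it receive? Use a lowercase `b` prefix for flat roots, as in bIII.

F# is scale degree 2 in E major. F#–A–C–E is a half-diminished-seventh chord — the form found in E minor, not the diatonic ii (F#m). Borrowed into E major it is written iiø7.

iiø7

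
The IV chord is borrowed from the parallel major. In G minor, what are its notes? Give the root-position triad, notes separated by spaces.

C E G

The root, C, is scale degree 4 — the same note in G minor and G major; only the chord quality changes. Stacking thirds in G major on C gives C–E–G.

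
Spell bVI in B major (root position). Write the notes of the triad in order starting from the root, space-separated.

The root of bVI is the lowered 6th degree: G# becomes G. Stacking thirds in B minor on G gives G–B–D.

G B D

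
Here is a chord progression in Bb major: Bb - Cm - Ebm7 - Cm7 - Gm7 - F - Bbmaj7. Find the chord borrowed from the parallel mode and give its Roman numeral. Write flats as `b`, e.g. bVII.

iv7

The diatonic triads in Bb major are Bb, Cm, Dm, Eb, F, Gm, Adim. Bb, Cm, Cm7, Gm7, F and Bbmaj7 all belong to that set. But Ebm7 (Eb–Gb–Bb–Db) is foreign: the diatonic IV on degree 4 is Eb, whereas Ebm7 comes from Bb minor. It is labeled iv7.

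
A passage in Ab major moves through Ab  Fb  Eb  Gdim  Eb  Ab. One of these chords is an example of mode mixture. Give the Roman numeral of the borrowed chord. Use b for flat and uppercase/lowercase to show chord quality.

bVI

The diatonic triads in Ab major are Ab, Bbm, Cm, Db, Eb, Fm, Gdim. Ab, Eb and Gdim are all diatonic. Fb (Fb–Ab–Cb) is not: scale degree 6 in Ab major carries Fm (vi). In Ab minor the chord on that degree is Fb, so here it functions as bVI, borrowed from the parallel minor.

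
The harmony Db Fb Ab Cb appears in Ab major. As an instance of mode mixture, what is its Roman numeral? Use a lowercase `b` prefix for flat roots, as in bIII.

The root Db is the diatonic 4th degree of Ab major; the borrowing shows in the chord quality. Diatonically Ab major has Db (IV) on that degree; Db–Fb–Ab–Cb is instead the minor-seventh chord native to Ab minor, so it takes the label iv7.

iv7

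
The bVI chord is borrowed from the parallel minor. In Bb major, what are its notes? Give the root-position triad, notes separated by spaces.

Gb Bb Db

Scale degree 6 in Bb major is G. bVI uses the lowered form, Gb, taken from Bb minor. Stacking thirds in Bb minor on Gb gives Gb–Bb–Db.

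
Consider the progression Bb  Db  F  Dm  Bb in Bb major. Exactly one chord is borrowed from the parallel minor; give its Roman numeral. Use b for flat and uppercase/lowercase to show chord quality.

The diatonic triads in Bb major are Bb, Cm, Dm, Eb, F, Gm, Adim. Bb, F and Dm are all diatonic. Db (Db–F–Ab) doesn't fit — on degree 3 Bb major would have Dm (iii). Db is the degree-3 chord of Bb minor, so it is the borrowed bIII.

bIII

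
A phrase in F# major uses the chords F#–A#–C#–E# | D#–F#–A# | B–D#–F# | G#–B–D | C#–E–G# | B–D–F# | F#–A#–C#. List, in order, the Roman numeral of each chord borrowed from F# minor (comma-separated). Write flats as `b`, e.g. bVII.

ii°, v, iv

The diatonic triads in F# major are F#, G#m, A#m, B, C#, D#m, E#dim. F#–A#–C#–E# = F#maj7, D#–F#–A# = D#m, B–D#–F# = B and F#–A#–C# = F# all belong to that set. G#–B–D doesn't fit — on degree 2 F# major would have G#m (ii). G#dim is the degree-2 chord of F# minor, so it is the borrowed ii°. C#–E–G# doesn't fit — on degree 5 F# major would have C# (V). C#m is the degree-5 chord of F# minor, so it is the borrowed v. B–D–F# is not: scale degree 4 in F# major carries B (IV). In F# minor the chord on that degree is Bm, so here it functions as iv, borrowed from the parallel minor.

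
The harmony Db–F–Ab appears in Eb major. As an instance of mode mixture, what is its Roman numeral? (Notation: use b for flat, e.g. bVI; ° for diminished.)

bVII

In Eb major scale degree 7 is D; Db is its lowered form, from Eb minor. The diatonic chord on degree 7 would be Ddim (vii°), but Db–F–Ab is the major chord from Eb minor. As a borrowed chord it is labeled bVII.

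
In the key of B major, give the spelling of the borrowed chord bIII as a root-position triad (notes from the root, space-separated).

D F# A

The root of bIII is the lowered 3rd degree: D# becomes D. In B minor the chord on D is D–F#–A.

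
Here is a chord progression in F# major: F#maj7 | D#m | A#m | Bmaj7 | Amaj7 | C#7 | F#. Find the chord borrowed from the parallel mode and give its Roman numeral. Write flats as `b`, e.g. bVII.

The diatonic triads in F# major are F#, G#m, A#m, B, C#, D#m, E#dim. F#maj7, D#m, A#m, Bmaj7, C#7 and F# are all diatonic. But Amaj7 (A–C#–E–G#) is foreign: the diatonic iii on degree 3 is A#m, whereas Amaj7 comes from F# minor. It is labeled bIIImaj7.

bIIImaj7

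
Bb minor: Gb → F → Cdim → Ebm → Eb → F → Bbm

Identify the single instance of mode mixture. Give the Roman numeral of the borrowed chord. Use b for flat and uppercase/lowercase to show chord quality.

In Bb minor (with V from harmonic minor) the diatonic chords are Bbm, Cdim, Db, Ebm, F, Gb, Ab. Of the given chords, Gb, F, Cdim, Ebm and Bbm are diatonic. Eb (Eb–G–Bb) is not: scale degree 4 in Bb minor carries Ebm (iv). In Bb major the chord on that degree is Eb, so here it functions as IV, borrowed from the parallel major.

IV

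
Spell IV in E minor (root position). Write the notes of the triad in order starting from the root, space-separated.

The root, A, is scale degree 4 — the same note in E minor and E major; only the chord quality changes. In E major the chord on A is A–C#–E.

A C# E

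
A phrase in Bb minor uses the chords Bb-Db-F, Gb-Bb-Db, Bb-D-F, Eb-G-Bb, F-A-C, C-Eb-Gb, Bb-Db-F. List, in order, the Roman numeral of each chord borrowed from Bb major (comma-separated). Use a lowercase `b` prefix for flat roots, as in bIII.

In Bb minor (with V from harmonic minor) the diatonic chords are Bbm, Cdim, Db, Ebm, F, Gb, Ab. Bb–Db–F = Bbm, Gb–Bb–Db = Gb, F–A–C = F and C–Eb–Gb = Cdim are all diatonic. Bb–D–F doesn't fit — on degree 1 Bb minor would have Bbm (i). Bb is the degree-1 chord of Bb major, so it is the borrowed I. Eb–G–Bb doesn't fit — on degree 4 Bb minor would have Ebm (iv). Eb is the degree-4 chord of Bb major, so it is the borrowed IV.

I, IV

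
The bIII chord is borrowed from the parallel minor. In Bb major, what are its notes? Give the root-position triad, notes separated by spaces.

Db F Ab

bIII is built on the lowered scale degree 3. In Bb major degree 3 is D; lowered it becomes Db. Stacking thirds in Bb minor on Db gives Db–F–Ab.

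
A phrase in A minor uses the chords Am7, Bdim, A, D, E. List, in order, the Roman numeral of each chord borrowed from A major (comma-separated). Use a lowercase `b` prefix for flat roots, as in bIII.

A minor has the diatonic set Am, Bdim, C, Dm, E, F, G (with V from harmonic minor). Of the given chords, Am7, Bdim and E are diatonic. A (A–C#–E) doesn't fit — on degree 1 A minor would have Am (i). A is the degree-1 chord of A major, so it is the borrowed I. But D (D–F#–A) is foreign: the diatonic iv on degree 4 is Dm, whereas D comes from A major. It is labeled IV.

I, IV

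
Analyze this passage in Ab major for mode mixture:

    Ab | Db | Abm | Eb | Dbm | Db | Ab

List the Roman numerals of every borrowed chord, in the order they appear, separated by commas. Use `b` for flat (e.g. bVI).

i, iv

In Ab major the diatonic chords are Ab, Bbm, Cm, Db, Eb, Fm, Gdim. Of the given chords, Ab, Db and Eb are diatonic. Abm (Ab–Cb–Eb) doesn't fit — on degree 1 Ab major would have Ab (I). Abm is the degree-1 chord of Ab minor, so it is the borrowed i. Dbm (Db–Fb–Ab) doesn't fit — on degree 4 Ab major would have Db (IV). Dbm is the degree-4 chord of Ab minor, so it is the borrowed iv.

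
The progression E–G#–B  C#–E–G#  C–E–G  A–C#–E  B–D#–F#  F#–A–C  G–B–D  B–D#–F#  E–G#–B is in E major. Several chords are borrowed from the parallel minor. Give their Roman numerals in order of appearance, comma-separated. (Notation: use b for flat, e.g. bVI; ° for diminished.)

bVI, ii°, bIII

E major has the diatonic set E, F#m, G#m, A, B, C#m, D#dim. E–G#–B = E, C#–E–G# = C#m, A–C#–E = A and B–D#–F# = B all belong to that set. C–E–G doesn't fit — on degree 6 E major would have C#m (vi). C is the degree-6 chord of E minor, so it is the borrowed bVI. But F#–A–C is foreign: the diatonic ii on degree 2 is F#m, whereas F#dim comes from E minor. It is labeled ii°. G–B–D doesn't fit — on degree 3 E major would have G#m (iii). G is the degree-3 chord of E minor, so it is the borrowed bIII.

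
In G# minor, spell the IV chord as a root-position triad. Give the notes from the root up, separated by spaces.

The root, C#, is scale degree 4 — the same note in G# minor and G# major; only the chord quality changes. Building the major chord from the parallel major on C#: C#–E#–G#.

C# E# G#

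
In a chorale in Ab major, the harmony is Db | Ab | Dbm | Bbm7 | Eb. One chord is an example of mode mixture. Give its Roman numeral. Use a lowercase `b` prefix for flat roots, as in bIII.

iv

The diatonic triads in Ab major are Ab, Bbm, Cm, Db, Eb, Fm, Gdim. Db, Ab, Bbm7 and Eb all belong to that set. But Dbm (Db–Fb–Ab) is foreign: the diatonic IV on degree 4 is Db, whereas Dbm comes from Ab minor. It is labeled iv.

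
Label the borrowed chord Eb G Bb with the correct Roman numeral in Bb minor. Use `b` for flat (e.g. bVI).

Eb is scale degree 4 in Bb minor. The diatonic chord on degree 4 would be Ebm (iv), but Eb–G–Bb is the major chord from Bb major. As a borrowed chord it is labeled IV.

IV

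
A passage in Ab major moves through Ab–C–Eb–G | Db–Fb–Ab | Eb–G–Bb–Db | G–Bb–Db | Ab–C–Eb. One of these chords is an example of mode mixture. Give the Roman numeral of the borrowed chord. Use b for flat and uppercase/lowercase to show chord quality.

iv

The diatonic triads in Ab major are Ab, Bbm, Cm, Db, Eb, Fm, Gdim. Of the given chords, Ab–C–Eb–G = Abmaj7, Eb–G–Bb–Db = Eb7, G–Bb–Db = Gdim and Ab–C–Eb = Ab are diatonic. But Db–Fb–Ab is foreign: the diatonic IV on degree 4 is Db, whereas Dbm comes from Ab minor. It is labeled iv.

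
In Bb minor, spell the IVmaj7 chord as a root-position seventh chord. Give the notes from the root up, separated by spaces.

Eb G Bb D

IVmaj7 is built on scale degree 4, which is Eb in both Bb minor and its parallel. Building the major-seventh chord from the parallel major on Eb: Eb–G–Bb–D.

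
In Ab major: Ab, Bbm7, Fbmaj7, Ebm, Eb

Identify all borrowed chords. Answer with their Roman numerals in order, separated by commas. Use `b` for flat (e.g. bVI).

In Ab major the diatonic chords are Ab, Bbm, Cm, Db, Eb, Fm, Gdim. Ab, Bbm7 and Eb all belong to that set. But Fbmaj7 (Fb–Ab–Cb–Eb) is foreign: the diatonic vi on degree 6 is Fm, whereas Fbmaj7 comes from Ab minor. It is labeled bVImaj7. Ebm (Eb–Gb–Bb) doesn't fit — on degree 5 Ab major would have Eb (V). Ebm is the degree-5 chord of Ab minor, so it is the borrowed v.

bVImaj7, v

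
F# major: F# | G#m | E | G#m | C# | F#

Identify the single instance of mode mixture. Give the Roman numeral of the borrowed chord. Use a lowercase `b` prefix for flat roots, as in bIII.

F# major has the diatonic set F#, G#m, A#m, B, C#, D#m, E#dim. F#, G#m and C# all belong to that set. E (E–G#–B) is not: scale degree 7 in F# major carries E#dim (vii°). In F# minor the chord on that degree is E, so here it functions as bVII, borrowed from the parallel minor.

bVII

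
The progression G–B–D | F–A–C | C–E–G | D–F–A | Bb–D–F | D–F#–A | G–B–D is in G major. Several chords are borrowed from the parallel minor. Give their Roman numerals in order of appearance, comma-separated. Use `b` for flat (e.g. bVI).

In G major the diatonic chords are G, Am, Bm, C, D, Em, F#dim. Of the given chords, G–B–D = G, C–E–G = C and D–F#–A = D are diatonic. But F–A–C is foreign: the diatonic vii° on degree 7 is F#dim, whereas F comes from G minor. It is labeled bVII. D–F–A doesn't fit — on degree 5 G major would have D (V). Dm is the degree-5 chord of G minor, so it is the borrowed v. But Bb–D–F is foreign: the diatonic iii on degree 3 is Bm, whereas Bb comes from G minor. It is labeled bIII.

bVII, v, bIII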